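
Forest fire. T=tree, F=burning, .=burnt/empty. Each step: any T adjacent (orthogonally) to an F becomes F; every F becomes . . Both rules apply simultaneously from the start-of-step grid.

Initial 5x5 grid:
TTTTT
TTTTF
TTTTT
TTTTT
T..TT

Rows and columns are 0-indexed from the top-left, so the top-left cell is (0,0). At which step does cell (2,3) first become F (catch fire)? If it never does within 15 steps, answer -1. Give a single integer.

Step 1: cell (2,3)='T' (+3 fires, +1 burnt)
Step 2: cell (2,3)='F' (+4 fires, +3 burnt)
  -> target ignites at step 2
Step 3: cell (2,3)='.' (+5 fires, +4 burnt)
Step 4: cell (2,3)='.' (+5 fires, +5 burnt)
Step 5: cell (2,3)='.' (+3 fires, +5 burnt)
Step 6: cell (2,3)='.' (+1 fires, +3 burnt)
Step 7: cell (2,3)='.' (+1 fires, +1 burnt)
Step 8: cell (2,3)='.' (+0 fires, +1 burnt)
  fire out at step 8

2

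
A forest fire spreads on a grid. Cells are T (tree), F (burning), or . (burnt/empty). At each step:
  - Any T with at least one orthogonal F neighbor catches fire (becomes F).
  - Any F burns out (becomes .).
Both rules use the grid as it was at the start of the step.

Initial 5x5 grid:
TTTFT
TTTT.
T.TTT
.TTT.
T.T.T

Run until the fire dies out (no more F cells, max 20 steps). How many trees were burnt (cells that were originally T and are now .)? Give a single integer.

Answer: 16

Derivation:
Step 1: +3 fires, +1 burnt (F count now 3)
Step 2: +3 fires, +3 burnt (F count now 3)
Step 3: +5 fires, +3 burnt (F count now 5)
Step 4: +2 fires, +5 burnt (F count now 2)
Step 5: +3 fires, +2 burnt (F count now 3)
Step 6: +0 fires, +3 burnt (F count now 0)
Fire out after step 6
Initially T: 18, now '.': 23
Total burnt (originally-T cells now '.'): 16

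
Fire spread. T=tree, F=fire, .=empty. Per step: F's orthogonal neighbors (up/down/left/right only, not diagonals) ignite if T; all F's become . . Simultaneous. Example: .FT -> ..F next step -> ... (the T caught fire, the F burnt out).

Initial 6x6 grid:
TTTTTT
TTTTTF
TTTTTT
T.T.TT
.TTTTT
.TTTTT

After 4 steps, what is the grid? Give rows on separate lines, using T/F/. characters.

Step 1: 3 trees catch fire, 1 burn out
  TTTTTF
  TTTTF.
  TTTTTF
  T.T.TT
  .TTTTT
  .TTTTT
Step 2: 4 trees catch fire, 3 burn out
  TTTTF.
  TTTF..
  TTTTF.
  T.T.TF
  .TTTTT
  .TTTTT
Step 3: 5 trees catch fire, 4 burn out
  TTTF..
  TTF...
  TTTF..
  T.T.F.
  .TTTTF
  .TTTTT
Step 4: 5 trees catch fire, 5 burn out
  TTF...
  TF....
  TTF...
  T.T...
  .TTTF.
  .TTTTF

TTF...
TF....
TTF...
T.T...
.TTTF.
.TTTTF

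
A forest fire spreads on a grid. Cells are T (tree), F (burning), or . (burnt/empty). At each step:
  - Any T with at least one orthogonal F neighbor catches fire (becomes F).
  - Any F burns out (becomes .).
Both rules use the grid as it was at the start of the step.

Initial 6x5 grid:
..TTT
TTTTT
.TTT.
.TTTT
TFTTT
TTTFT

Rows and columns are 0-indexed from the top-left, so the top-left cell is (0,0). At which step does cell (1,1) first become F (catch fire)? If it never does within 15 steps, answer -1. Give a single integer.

Step 1: cell (1,1)='T' (+7 fires, +2 burnt)
Step 2: cell (1,1)='T' (+5 fires, +7 burnt)
Step 3: cell (1,1)='F' (+4 fires, +5 burnt)
  -> target ignites at step 3
Step 4: cell (1,1)='.' (+3 fires, +4 burnt)
Step 5: cell (1,1)='.' (+3 fires, +3 burnt)
Step 6: cell (1,1)='.' (+1 fires, +3 burnt)
Step 7: cell (1,1)='.' (+0 fires, +1 burnt)
  fire out at step 7

3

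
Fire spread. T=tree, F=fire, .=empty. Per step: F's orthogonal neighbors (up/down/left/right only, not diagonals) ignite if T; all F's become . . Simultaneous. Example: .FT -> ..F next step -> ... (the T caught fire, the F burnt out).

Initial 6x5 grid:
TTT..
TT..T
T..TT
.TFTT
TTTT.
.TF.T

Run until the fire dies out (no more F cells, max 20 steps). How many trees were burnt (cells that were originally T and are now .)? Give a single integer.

Answer: 11

Derivation:
Step 1: +4 fires, +2 burnt (F count now 4)
Step 2: +4 fires, +4 burnt (F count now 4)
Step 3: +2 fires, +4 burnt (F count now 2)
Step 4: +1 fires, +2 burnt (F count now 1)
Step 5: +0 fires, +1 burnt (F count now 0)
Fire out after step 5
Initially T: 18, now '.': 23
Total burnt (originally-T cells now '.'): 11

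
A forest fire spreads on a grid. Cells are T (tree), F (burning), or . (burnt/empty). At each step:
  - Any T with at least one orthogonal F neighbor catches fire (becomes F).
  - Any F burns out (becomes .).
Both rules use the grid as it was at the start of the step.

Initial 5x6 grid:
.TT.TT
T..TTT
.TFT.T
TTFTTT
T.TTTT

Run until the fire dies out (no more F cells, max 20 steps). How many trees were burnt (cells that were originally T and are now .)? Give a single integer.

Answer: 18

Derivation:
Step 1: +5 fires, +2 burnt (F count now 5)
Step 2: +4 fires, +5 burnt (F count now 4)
Step 3: +4 fires, +4 burnt (F count now 4)
Step 4: +4 fires, +4 burnt (F count now 4)
Step 5: +1 fires, +4 burnt (F count now 1)
Step 6: +0 fires, +1 burnt (F count now 0)
Fire out after step 6
Initially T: 21, now '.': 27
Total burnt (originally-T cells now '.'): 18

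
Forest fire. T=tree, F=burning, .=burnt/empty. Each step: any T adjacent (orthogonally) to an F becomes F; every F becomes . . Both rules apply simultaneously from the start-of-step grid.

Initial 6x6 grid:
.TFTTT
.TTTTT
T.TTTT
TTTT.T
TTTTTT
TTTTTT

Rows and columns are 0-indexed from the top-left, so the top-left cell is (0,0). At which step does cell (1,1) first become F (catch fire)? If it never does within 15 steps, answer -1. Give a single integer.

Step 1: cell (1,1)='T' (+3 fires, +1 burnt)
Step 2: cell (1,1)='F' (+4 fires, +3 burnt)
  -> target ignites at step 2
Step 3: cell (1,1)='.' (+4 fires, +4 burnt)
Step 4: cell (1,1)='.' (+5 fires, +4 burnt)
Step 5: cell (1,1)='.' (+5 fires, +5 burnt)
Step 6: cell (1,1)='.' (+6 fires, +5 burnt)
Step 7: cell (1,1)='.' (+3 fires, +6 burnt)
Step 8: cell (1,1)='.' (+1 fires, +3 burnt)
Step 9: cell (1,1)='.' (+0 fires, +1 burnt)
  fire out at step 9

2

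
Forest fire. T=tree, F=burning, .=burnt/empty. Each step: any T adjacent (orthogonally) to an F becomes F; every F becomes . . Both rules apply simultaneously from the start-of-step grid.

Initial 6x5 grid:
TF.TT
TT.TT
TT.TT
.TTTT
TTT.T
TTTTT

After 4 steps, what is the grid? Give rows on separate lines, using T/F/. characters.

Step 1: 2 trees catch fire, 1 burn out
  F..TT
  TF.TT
  TT.TT
  .TTTT
  TTT.T
  TTTTT
Step 2: 2 trees catch fire, 2 burn out
  ...TT
  F..TT
  TF.TT
  .TTTT
  TTT.T
  TTTTT
Step 3: 2 trees catch fire, 2 burn out
  ...TT
  ...TT
  F..TT
  .FTTT
  TTT.T
  TTTTT
Step 4: 2 trees catch fire, 2 burn out
  ...TT
  ...TT
  ...TT
  ..FTT
  TFT.T
  TTTTT

...TT
...TT
...TT
..FTT
TFT.T
TTTTT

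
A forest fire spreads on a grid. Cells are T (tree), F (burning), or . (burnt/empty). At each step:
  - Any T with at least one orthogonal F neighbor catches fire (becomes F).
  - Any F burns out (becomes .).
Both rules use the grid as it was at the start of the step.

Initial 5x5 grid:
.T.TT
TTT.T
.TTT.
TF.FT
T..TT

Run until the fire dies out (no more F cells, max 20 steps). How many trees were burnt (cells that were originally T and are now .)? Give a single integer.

Step 1: +5 fires, +2 burnt (F count now 5)
Step 2: +4 fires, +5 burnt (F count now 4)
Step 3: +3 fires, +4 burnt (F count now 3)
Step 4: +0 fires, +3 burnt (F count now 0)
Fire out after step 4
Initially T: 15, now '.': 22
Total burnt (originally-T cells now '.'): 12

Answer: 12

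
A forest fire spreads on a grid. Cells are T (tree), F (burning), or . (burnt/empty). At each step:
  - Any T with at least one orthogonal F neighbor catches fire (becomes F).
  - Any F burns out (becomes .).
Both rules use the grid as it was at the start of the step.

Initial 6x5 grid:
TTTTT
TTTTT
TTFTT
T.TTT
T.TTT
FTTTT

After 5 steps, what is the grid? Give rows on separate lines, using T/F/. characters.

Step 1: 6 trees catch fire, 2 burn out
  TTTTT
  TTFTT
  TF.FT
  T.FTT
  F.TTT
  .FTTT
Step 2: 9 trees catch fire, 6 burn out
  TTFTT
  TF.FT
  F...F
  F..FT
  ..FTT
  ..FTT
Step 3: 7 trees catch fire, 9 burn out
  TF.FT
  F...F
  .....
  ....F
  ...FT
  ...FT
Step 4: 4 trees catch fire, 7 burn out
  F...F
  .....
  .....
  .....
  ....F
  ....F
Step 5: 0 trees catch fire, 4 burn out
  .....
  .....
  .....
  .....
  .....
  .....

.....
.....
.....
.....
.....
.....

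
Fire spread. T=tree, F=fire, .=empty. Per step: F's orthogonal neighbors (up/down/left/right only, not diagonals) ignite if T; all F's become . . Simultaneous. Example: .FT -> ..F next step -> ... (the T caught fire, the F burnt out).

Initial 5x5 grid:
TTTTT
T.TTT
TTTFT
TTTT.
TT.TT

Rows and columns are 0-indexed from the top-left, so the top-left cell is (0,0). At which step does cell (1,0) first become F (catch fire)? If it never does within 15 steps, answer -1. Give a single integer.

Step 1: cell (1,0)='T' (+4 fires, +1 burnt)
Step 2: cell (1,0)='T' (+6 fires, +4 burnt)
Step 3: cell (1,0)='T' (+5 fires, +6 burnt)
Step 4: cell (1,0)='F' (+4 fires, +5 burnt)
  -> target ignites at step 4
Step 5: cell (1,0)='.' (+2 fires, +4 burnt)
Step 6: cell (1,0)='.' (+0 fires, +2 burnt)
  fire out at step 6

4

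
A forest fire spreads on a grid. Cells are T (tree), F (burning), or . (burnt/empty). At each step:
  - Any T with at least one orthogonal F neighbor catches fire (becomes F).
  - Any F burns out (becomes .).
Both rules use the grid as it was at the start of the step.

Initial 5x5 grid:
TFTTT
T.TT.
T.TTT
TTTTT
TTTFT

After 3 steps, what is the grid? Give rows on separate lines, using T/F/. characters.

Step 1: 5 trees catch fire, 2 burn out
  F.FTT
  T.TT.
  T.TTT
  TTTFT
  TTF.F
Step 2: 7 trees catch fire, 5 burn out
  ...FT
  F.FT.
  T.TFT
  TTF.F
  TF...
Step 3: 7 trees catch fire, 7 burn out
  ....F
  ...F.
  F.F.F
  TF...
  F....

....F
...F.
F.F.F
TF...
F....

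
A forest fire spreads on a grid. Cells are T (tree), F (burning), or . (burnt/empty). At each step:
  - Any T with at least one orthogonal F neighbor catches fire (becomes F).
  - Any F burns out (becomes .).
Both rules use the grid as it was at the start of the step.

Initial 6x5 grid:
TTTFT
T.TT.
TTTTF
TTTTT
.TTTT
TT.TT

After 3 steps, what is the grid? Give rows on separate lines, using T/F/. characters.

Step 1: 5 trees catch fire, 2 burn out
  TTF.F
  T.TF.
  TTTF.
  TTTTF
  .TTTT
  TT.TT
Step 2: 5 trees catch fire, 5 burn out
  TF...
  T.F..
  TTF..
  TTTF.
  .TTTF
  TT.TT
Step 3: 5 trees catch fire, 5 burn out
  F....
  T....
  TF...
  TTF..
  .TTF.
  TT.TF

F....
T....
TF...
TTF..
.TTF.
TT.TF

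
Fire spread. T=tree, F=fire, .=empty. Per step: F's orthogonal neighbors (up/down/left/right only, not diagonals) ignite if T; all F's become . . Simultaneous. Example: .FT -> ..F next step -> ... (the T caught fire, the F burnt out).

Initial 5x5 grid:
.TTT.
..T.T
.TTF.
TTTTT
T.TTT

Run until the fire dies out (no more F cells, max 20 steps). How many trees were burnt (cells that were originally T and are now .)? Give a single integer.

Answer: 15

Derivation:
Step 1: +2 fires, +1 burnt (F count now 2)
Step 2: +5 fires, +2 burnt (F count now 5)
Step 3: +4 fires, +5 burnt (F count now 4)
Step 4: +3 fires, +4 burnt (F count now 3)
Step 5: +1 fires, +3 burnt (F count now 1)
Step 6: +0 fires, +1 burnt (F count now 0)
Fire out after step 6
Initially T: 16, now '.': 24
Total burnt (originally-T cells now '.'): 15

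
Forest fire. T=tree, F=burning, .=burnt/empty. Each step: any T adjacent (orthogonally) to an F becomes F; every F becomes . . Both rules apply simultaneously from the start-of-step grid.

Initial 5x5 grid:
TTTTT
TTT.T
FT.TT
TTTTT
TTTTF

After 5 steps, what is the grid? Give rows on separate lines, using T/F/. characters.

Step 1: 5 trees catch fire, 2 burn out
  TTTTT
  FTT.T
  .F.TT
  FTTTF
  TTTF.
Step 2: 7 trees catch fire, 5 burn out
  FTTTT
  .FT.T
  ...TF
  .FTF.
  FTF..
Step 3: 6 trees catch fire, 7 burn out
  .FTTT
  ..F.F
  ...F.
  ..F..
  .F...
Step 4: 2 trees catch fire, 6 burn out
  ..FTF
  .....
  .....
  .....
  .....
Step 5: 1 trees catch fire, 2 burn out
  ...F.
  .....
  .....
  .....
  .....

...F.
.....
.....
.....
.....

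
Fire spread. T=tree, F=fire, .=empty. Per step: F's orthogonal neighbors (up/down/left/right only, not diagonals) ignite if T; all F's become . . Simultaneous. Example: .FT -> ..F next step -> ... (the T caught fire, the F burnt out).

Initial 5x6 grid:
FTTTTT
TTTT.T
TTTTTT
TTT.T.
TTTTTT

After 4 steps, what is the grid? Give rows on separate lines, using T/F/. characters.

Step 1: 2 trees catch fire, 1 burn out
  .FTTTT
  FTTT.T
  TTTTTT
  TTT.T.
  TTTTTT
Step 2: 3 trees catch fire, 2 burn out
  ..FTTT
  .FTT.T
  FTTTTT
  TTT.T.
  TTTTTT
Step 3: 4 trees catch fire, 3 burn out
  ...FTT
  ..FT.T
  .FTTTT
  FTT.T.
  TTTTTT
Step 4: 5 trees catch fire, 4 burn out
  ....FT
  ...F.T
  ..FTTT
  .FT.T.
  FTTTTT

....FT
...F.T
..FTTT
.FT.T.
FTTTTT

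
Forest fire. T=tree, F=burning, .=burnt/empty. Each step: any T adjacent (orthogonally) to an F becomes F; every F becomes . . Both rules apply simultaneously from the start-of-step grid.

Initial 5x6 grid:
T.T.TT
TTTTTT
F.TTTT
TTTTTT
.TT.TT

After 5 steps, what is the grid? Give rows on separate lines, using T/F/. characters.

Step 1: 2 trees catch fire, 1 burn out
  T.T.TT
  FTTTTT
  ..TTTT
  FTTTTT
  .TT.TT
Step 2: 3 trees catch fire, 2 burn out
  F.T.TT
  .FTTTT
  ..TTTT
  .FTTTT
  .TT.TT
Step 3: 3 trees catch fire, 3 burn out
  ..T.TT
  ..FTTT
  ..TTTT
  ..FTTT
  .FT.TT
Step 4: 5 trees catch fire, 3 burn out
  ..F.TT
  ...FTT
  ..FTTT
  ...FTT
  ..F.TT
Step 5: 3 trees catch fire, 5 burn out
  ....TT
  ....FT
  ...FTT
  ....FT
  ....TT

....TT
....FT
...FTT
....FT
....TT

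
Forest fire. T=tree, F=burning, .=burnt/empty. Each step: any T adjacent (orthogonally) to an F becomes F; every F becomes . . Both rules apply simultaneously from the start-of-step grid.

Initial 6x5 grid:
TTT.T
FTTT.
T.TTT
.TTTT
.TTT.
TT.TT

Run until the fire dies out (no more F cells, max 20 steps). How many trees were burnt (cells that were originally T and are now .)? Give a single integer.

Step 1: +3 fires, +1 burnt (F count now 3)
Step 2: +2 fires, +3 burnt (F count now 2)
Step 3: +3 fires, +2 burnt (F count now 3)
Step 4: +2 fires, +3 burnt (F count now 2)
Step 5: +4 fires, +2 burnt (F count now 4)
Step 6: +3 fires, +4 burnt (F count now 3)
Step 7: +2 fires, +3 burnt (F count now 2)
Step 8: +2 fires, +2 burnt (F count now 2)
Step 9: +0 fires, +2 burnt (F count now 0)
Fire out after step 9
Initially T: 22, now '.': 29
Total burnt (originally-T cells now '.'): 21

Answer: 21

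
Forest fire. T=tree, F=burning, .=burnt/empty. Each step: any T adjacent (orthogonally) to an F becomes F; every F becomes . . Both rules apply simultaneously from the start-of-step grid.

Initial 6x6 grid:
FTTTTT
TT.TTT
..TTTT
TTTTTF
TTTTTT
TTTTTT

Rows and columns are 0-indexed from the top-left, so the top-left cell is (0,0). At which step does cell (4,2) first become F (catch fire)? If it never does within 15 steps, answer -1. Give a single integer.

Step 1: cell (4,2)='T' (+5 fires, +2 burnt)
Step 2: cell (4,2)='T' (+7 fires, +5 burnt)
Step 3: cell (4,2)='T' (+7 fires, +7 burnt)
Step 4: cell (4,2)='F' (+6 fires, +7 burnt)
  -> target ignites at step 4
Step 5: cell (4,2)='.' (+3 fires, +6 burnt)
Step 6: cell (4,2)='.' (+2 fires, +3 burnt)
Step 7: cell (4,2)='.' (+1 fires, +2 burnt)
Step 8: cell (4,2)='.' (+0 fires, +1 burnt)
  fire out at step 8

4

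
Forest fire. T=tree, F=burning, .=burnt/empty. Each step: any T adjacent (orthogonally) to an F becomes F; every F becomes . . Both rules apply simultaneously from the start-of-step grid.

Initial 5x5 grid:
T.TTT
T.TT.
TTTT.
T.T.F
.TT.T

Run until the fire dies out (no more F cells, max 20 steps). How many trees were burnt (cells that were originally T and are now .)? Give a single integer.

Step 1: +1 fires, +1 burnt (F count now 1)
Step 2: +0 fires, +1 burnt (F count now 0)
Fire out after step 2
Initially T: 16, now '.': 10
Total burnt (originally-T cells now '.'): 1

Answer: 1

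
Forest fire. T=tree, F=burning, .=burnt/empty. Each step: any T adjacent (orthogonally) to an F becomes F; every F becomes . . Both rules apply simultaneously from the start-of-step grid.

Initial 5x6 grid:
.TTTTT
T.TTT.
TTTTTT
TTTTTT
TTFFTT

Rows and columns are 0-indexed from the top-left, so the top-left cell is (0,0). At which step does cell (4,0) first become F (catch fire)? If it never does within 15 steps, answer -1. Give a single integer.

Step 1: cell (4,0)='T' (+4 fires, +2 burnt)
Step 2: cell (4,0)='F' (+6 fires, +4 burnt)
  -> target ignites at step 2
Step 3: cell (4,0)='.' (+6 fires, +6 burnt)
Step 4: cell (4,0)='.' (+5 fires, +6 burnt)
Step 5: cell (4,0)='.' (+3 fires, +5 burnt)
Step 6: cell (4,0)='.' (+1 fires, +3 burnt)
Step 7: cell (4,0)='.' (+0 fires, +1 burnt)
  fire out at step 7

2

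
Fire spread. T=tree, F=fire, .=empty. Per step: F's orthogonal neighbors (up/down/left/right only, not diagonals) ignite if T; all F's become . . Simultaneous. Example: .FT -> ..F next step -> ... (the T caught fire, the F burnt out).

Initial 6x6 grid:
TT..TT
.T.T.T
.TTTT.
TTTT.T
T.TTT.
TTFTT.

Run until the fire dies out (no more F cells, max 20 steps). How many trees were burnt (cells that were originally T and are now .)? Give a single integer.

Answer: 20

Derivation:
Step 1: +3 fires, +1 burnt (F count now 3)
Step 2: +4 fires, +3 burnt (F count now 4)
Step 3: +5 fires, +4 burnt (F count now 5)
Step 4: +3 fires, +5 burnt (F count now 3)
Step 5: +3 fires, +3 burnt (F count now 3)
Step 6: +1 fires, +3 burnt (F count now 1)
Step 7: +1 fires, +1 burnt (F count now 1)
Step 8: +0 fires, +1 burnt (F count now 0)
Fire out after step 8
Initially T: 24, now '.': 32
Total burnt (originally-T cells now '.'): 20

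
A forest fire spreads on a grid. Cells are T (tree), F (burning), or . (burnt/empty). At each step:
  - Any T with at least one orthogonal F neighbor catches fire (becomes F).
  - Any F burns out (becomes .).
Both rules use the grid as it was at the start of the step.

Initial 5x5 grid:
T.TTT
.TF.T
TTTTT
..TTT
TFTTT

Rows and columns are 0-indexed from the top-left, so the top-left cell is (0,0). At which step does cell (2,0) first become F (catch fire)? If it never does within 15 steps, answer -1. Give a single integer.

Step 1: cell (2,0)='T' (+5 fires, +2 burnt)
Step 2: cell (2,0)='T' (+5 fires, +5 burnt)
Step 3: cell (2,0)='F' (+5 fires, +5 burnt)
  -> target ignites at step 3
Step 4: cell (2,0)='.' (+2 fires, +5 burnt)
Step 5: cell (2,0)='.' (+0 fires, +2 burnt)
  fire out at step 5

3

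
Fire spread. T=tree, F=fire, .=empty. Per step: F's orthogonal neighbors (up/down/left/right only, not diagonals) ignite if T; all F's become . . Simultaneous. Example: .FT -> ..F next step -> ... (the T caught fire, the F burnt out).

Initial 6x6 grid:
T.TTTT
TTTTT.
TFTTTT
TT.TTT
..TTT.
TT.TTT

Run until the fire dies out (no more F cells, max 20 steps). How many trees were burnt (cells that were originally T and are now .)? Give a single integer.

Answer: 26

Derivation:
Step 1: +4 fires, +1 burnt (F count now 4)
Step 2: +4 fires, +4 burnt (F count now 4)
Step 3: +5 fires, +4 burnt (F count now 5)
Step 4: +5 fires, +5 burnt (F count now 5)
Step 5: +5 fires, +5 burnt (F count now 5)
Step 6: +2 fires, +5 burnt (F count now 2)
Step 7: +1 fires, +2 burnt (F count now 1)
Step 8: +0 fires, +1 burnt (F count now 0)
Fire out after step 8
Initially T: 28, now '.': 34
Total burnt (originally-T cells now '.'): 26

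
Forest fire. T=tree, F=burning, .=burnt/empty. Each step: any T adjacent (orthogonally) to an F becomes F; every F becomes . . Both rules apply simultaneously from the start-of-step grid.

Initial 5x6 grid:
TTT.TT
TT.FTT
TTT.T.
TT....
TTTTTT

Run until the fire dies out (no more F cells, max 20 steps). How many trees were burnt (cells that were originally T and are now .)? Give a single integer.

Answer: 5

Derivation:
Step 1: +1 fires, +1 burnt (F count now 1)
Step 2: +3 fires, +1 burnt (F count now 3)
Step 3: +1 fires, +3 burnt (F count now 1)
Step 4: +0 fires, +1 burnt (F count now 0)
Fire out after step 4
Initially T: 21, now '.': 14
Total burnt (originally-T cells now '.'): 5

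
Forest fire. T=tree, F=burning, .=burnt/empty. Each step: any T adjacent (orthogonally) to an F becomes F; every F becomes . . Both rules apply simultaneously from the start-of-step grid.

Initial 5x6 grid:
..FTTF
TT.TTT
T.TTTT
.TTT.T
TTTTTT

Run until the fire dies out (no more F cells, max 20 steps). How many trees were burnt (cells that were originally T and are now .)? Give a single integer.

Step 1: +3 fires, +2 burnt (F count now 3)
Step 2: +3 fires, +3 burnt (F count now 3)
Step 3: +3 fires, +3 burnt (F count now 3)
Step 4: +3 fires, +3 burnt (F count now 3)
Step 5: +3 fires, +3 burnt (F count now 3)
Step 6: +2 fires, +3 burnt (F count now 2)
Step 7: +1 fires, +2 burnt (F count now 1)
Step 8: +1 fires, +1 burnt (F count now 1)
Step 9: +0 fires, +1 burnt (F count now 0)
Fire out after step 9
Initially T: 22, now '.': 27
Total burnt (originally-T cells now '.'): 19

Answer: 19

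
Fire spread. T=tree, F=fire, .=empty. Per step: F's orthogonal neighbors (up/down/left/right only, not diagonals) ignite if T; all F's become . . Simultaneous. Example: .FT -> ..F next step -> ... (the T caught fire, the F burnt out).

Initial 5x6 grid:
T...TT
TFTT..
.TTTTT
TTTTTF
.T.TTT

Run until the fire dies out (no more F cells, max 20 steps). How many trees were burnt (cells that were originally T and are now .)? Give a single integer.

Step 1: +6 fires, +2 burnt (F count now 6)
Step 2: +7 fires, +6 burnt (F count now 7)
Step 3: +5 fires, +7 burnt (F count now 5)
Step 4: +0 fires, +5 burnt (F count now 0)
Fire out after step 4
Initially T: 20, now '.': 28
Total burnt (originally-T cells now '.'): 18

Answer: 18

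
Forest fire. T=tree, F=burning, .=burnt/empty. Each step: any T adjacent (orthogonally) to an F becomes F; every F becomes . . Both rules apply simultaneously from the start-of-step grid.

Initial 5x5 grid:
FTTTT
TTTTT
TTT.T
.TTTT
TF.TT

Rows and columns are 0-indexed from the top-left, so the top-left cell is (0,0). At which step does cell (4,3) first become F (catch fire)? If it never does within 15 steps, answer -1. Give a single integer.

Step 1: cell (4,3)='T' (+4 fires, +2 burnt)
Step 2: cell (4,3)='T' (+5 fires, +4 burnt)
Step 3: cell (4,3)='T' (+4 fires, +5 burnt)
Step 4: cell (4,3)='F' (+4 fires, +4 burnt)
  -> target ignites at step 4
Step 5: cell (4,3)='.' (+3 fires, +4 burnt)
Step 6: cell (4,3)='.' (+0 fires, +3 burnt)
  fire out at step 6

4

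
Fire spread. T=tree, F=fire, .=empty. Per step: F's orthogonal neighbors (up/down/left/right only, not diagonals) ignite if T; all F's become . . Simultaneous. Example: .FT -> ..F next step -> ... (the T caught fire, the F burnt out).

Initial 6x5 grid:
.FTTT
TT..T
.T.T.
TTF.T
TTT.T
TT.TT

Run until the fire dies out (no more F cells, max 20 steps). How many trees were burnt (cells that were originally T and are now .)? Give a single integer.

Answer: 14

Derivation:
Step 1: +4 fires, +2 burnt (F count now 4)
Step 2: +5 fires, +4 burnt (F count now 5)
Step 3: +3 fires, +5 burnt (F count now 3)
Step 4: +2 fires, +3 burnt (F count now 2)
Step 5: +0 fires, +2 burnt (F count now 0)
Fire out after step 5
Initially T: 19, now '.': 25
Total burnt (originally-T cells now '.'): 14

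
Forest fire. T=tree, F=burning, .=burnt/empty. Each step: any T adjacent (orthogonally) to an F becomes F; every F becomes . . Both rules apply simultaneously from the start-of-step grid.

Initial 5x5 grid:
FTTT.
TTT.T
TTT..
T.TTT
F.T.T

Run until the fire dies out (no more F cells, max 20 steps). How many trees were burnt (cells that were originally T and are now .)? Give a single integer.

Step 1: +3 fires, +2 burnt (F count now 3)
Step 2: +3 fires, +3 burnt (F count now 3)
Step 3: +3 fires, +3 burnt (F count now 3)
Step 4: +1 fires, +3 burnt (F count now 1)
Step 5: +1 fires, +1 burnt (F count now 1)
Step 6: +2 fires, +1 burnt (F count now 2)
Step 7: +1 fires, +2 burnt (F count now 1)
Step 8: +1 fires, +1 burnt (F count now 1)
Step 9: +0 fires, +1 burnt (F count now 0)
Fire out after step 9
Initially T: 16, now '.': 24
Total burnt (originally-T cells now '.'): 15

Answer: 15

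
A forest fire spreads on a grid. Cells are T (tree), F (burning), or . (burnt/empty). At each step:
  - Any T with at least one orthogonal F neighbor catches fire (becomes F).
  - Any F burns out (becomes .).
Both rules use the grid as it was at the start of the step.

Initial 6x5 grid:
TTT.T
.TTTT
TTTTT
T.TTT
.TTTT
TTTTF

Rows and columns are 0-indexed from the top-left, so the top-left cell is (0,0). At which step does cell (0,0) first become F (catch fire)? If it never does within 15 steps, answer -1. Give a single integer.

Step 1: cell (0,0)='T' (+2 fires, +1 burnt)
Step 2: cell (0,0)='T' (+3 fires, +2 burnt)
Step 3: cell (0,0)='T' (+4 fires, +3 burnt)
Step 4: cell (0,0)='T' (+5 fires, +4 burnt)
Step 5: cell (0,0)='T' (+3 fires, +5 burnt)
Step 6: cell (0,0)='T' (+2 fires, +3 burnt)
Step 7: cell (0,0)='T' (+3 fires, +2 burnt)
Step 8: cell (0,0)='T' (+2 fires, +3 burnt)
Step 9: cell (0,0)='F' (+1 fires, +2 burnt)
  -> target ignites at step 9
Step 10: cell (0,0)='.' (+0 fires, +1 burnt)
  fire out at step 10

9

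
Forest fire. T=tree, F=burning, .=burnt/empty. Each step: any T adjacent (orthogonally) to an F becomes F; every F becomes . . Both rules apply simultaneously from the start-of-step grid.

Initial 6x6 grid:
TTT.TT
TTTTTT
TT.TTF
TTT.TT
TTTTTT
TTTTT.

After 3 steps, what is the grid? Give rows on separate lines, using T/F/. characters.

Step 1: 3 trees catch fire, 1 burn out
  TTT.TT
  TTTTTF
  TT.TF.
  TTT.TF
  TTTTTT
  TTTTT.
Step 2: 5 trees catch fire, 3 burn out
  TTT.TF
  TTTTF.
  TT.F..
  TTT.F.
  TTTTTF
  TTTTT.
Step 3: 3 trees catch fire, 5 burn out
  TTT.F.
  TTTF..
  TT....
  TTT...
  TTTTF.
  TTTTT.

TTT.F.
TTTF..
TT....
TTT...
TTTTF.
TTTTT.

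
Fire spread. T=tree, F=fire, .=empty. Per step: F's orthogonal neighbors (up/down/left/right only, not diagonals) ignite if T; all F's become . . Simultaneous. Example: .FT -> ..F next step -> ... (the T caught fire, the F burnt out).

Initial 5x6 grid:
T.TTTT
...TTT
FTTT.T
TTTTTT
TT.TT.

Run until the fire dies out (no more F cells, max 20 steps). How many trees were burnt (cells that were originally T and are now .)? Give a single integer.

Answer: 21

Derivation:
Step 1: +2 fires, +1 burnt (F count now 2)
Step 2: +3 fires, +2 burnt (F count now 3)
Step 3: +3 fires, +3 burnt (F count now 3)
Step 4: +2 fires, +3 burnt (F count now 2)
Step 5: +4 fires, +2 burnt (F count now 4)
Step 6: +5 fires, +4 burnt (F count now 5)
Step 7: +2 fires, +5 burnt (F count now 2)
Step 8: +0 fires, +2 burnt (F count now 0)
Fire out after step 8
Initially T: 22, now '.': 29
Total burnt (originally-T cells now '.'): 21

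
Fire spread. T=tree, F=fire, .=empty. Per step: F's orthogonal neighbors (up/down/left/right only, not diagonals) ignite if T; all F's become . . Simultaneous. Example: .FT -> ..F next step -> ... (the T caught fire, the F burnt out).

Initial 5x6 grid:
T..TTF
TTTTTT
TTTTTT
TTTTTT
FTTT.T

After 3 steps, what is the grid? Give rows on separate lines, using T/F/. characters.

Step 1: 4 trees catch fire, 2 burn out
  T..TF.
  TTTTTF
  TTTTTT
  FTTTTT
  .FTT.T
Step 2: 6 trees catch fire, 4 burn out
  T..F..
  TTTTF.
  FTTTTF
  .FTTTT
  ..FT.T
Step 3: 7 trees catch fire, 6 burn out
  T.....
  FTTF..
  .FTTF.
  ..FTTF
  ...F.T

T.....
FTTF..
.FTTF.
..FTTF
...F.T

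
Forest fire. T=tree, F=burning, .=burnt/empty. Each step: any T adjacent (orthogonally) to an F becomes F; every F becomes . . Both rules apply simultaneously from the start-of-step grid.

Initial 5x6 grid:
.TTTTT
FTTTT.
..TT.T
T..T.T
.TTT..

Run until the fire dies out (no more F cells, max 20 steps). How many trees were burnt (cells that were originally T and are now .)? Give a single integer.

Step 1: +1 fires, +1 burnt (F count now 1)
Step 2: +2 fires, +1 burnt (F count now 2)
Step 3: +3 fires, +2 burnt (F count now 3)
Step 4: +3 fires, +3 burnt (F count now 3)
Step 5: +2 fires, +3 burnt (F count now 2)
Step 6: +2 fires, +2 burnt (F count now 2)
Step 7: +1 fires, +2 burnt (F count now 1)
Step 8: +1 fires, +1 burnt (F count now 1)
Step 9: +0 fires, +1 burnt (F count now 0)
Fire out after step 9
Initially T: 18, now '.': 27
Total burnt (originally-T cells now '.'): 15

Answer: 15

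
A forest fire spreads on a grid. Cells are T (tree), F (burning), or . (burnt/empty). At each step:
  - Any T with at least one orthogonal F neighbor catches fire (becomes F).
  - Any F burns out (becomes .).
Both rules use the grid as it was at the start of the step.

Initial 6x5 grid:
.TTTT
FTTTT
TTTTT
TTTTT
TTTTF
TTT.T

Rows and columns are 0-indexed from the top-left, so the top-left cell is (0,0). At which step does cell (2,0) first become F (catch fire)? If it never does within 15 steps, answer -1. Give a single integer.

Step 1: cell (2,0)='F' (+5 fires, +2 burnt)
  -> target ignites at step 1
Step 2: cell (2,0)='.' (+7 fires, +5 burnt)
Step 3: cell (2,0)='.' (+10 fires, +7 burnt)
Step 4: cell (2,0)='.' (+4 fires, +10 burnt)
Step 5: cell (2,0)='.' (+0 fires, +4 burnt)
  fire out at step 5

1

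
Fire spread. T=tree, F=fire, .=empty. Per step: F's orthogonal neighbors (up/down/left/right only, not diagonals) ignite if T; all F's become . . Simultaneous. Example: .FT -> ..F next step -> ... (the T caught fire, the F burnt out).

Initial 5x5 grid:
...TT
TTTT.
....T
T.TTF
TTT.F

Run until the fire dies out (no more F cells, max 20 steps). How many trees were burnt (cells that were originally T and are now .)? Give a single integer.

Step 1: +2 fires, +2 burnt (F count now 2)
Step 2: +1 fires, +2 burnt (F count now 1)
Step 3: +1 fires, +1 burnt (F count now 1)
Step 4: +1 fires, +1 burnt (F count now 1)
Step 5: +1 fires, +1 burnt (F count now 1)
Step 6: +1 fires, +1 burnt (F count now 1)
Step 7: +0 fires, +1 burnt (F count now 0)
Fire out after step 7
Initially T: 13, now '.': 19
Total burnt (originally-T cells now '.'): 7

Answer: 7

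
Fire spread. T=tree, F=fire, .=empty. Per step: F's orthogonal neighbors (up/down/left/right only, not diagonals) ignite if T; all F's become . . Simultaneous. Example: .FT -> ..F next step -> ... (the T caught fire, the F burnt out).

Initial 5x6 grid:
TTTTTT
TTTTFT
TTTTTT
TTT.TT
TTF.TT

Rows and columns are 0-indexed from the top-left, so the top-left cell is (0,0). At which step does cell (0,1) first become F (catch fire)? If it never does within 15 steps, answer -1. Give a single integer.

Step 1: cell (0,1)='T' (+6 fires, +2 burnt)
Step 2: cell (0,1)='T' (+9 fires, +6 burnt)
Step 3: cell (0,1)='T' (+6 fires, +9 burnt)
Step 4: cell (0,1)='F' (+4 fires, +6 burnt)
  -> target ignites at step 4
Step 5: cell (0,1)='.' (+1 fires, +4 burnt)
Step 6: cell (0,1)='.' (+0 fires, +1 burnt)
  fire out at step 6

4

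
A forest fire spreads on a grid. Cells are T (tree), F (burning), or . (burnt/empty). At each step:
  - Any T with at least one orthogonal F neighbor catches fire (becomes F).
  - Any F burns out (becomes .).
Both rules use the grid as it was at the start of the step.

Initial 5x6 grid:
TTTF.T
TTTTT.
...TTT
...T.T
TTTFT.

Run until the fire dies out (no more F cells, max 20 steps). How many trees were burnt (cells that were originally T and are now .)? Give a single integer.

Step 1: +5 fires, +2 burnt (F count now 5)
Step 2: +5 fires, +5 burnt (F count now 5)
Step 3: +4 fires, +5 burnt (F count now 4)
Step 4: +2 fires, +4 burnt (F count now 2)
Step 5: +1 fires, +2 burnt (F count now 1)
Step 6: +0 fires, +1 burnt (F count now 0)
Fire out after step 6
Initially T: 18, now '.': 29
Total burnt (originally-T cells now '.'): 17

Answer: 17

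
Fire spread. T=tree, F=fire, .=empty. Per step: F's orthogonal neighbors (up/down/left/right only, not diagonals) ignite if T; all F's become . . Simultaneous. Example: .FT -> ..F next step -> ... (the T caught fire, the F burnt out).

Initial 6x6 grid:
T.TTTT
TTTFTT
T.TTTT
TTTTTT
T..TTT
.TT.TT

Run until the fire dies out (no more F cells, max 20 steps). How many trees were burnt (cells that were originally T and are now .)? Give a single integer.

Step 1: +4 fires, +1 burnt (F count now 4)
Step 2: +7 fires, +4 burnt (F count now 7)
Step 3: +6 fires, +7 burnt (F count now 6)
Step 4: +5 fires, +6 burnt (F count now 5)
Step 5: +3 fires, +5 burnt (F count now 3)
Step 6: +2 fires, +3 burnt (F count now 2)
Step 7: +0 fires, +2 burnt (F count now 0)
Fire out after step 7
Initially T: 29, now '.': 34
Total burnt (originally-T cells now '.'): 27

Answer: 27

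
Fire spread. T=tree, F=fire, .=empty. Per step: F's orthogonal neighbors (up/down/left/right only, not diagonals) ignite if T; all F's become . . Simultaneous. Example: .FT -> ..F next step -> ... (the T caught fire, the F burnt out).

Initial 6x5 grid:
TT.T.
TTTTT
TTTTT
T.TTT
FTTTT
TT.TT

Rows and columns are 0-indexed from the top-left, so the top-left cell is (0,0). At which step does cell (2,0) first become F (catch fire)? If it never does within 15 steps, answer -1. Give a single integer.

Step 1: cell (2,0)='T' (+3 fires, +1 burnt)
Step 2: cell (2,0)='F' (+3 fires, +3 burnt)
  -> target ignites at step 2
Step 3: cell (2,0)='.' (+4 fires, +3 burnt)
Step 4: cell (2,0)='.' (+6 fires, +4 burnt)
Step 5: cell (2,0)='.' (+5 fires, +6 burnt)
Step 6: cell (2,0)='.' (+2 fires, +5 burnt)
Step 7: cell (2,0)='.' (+2 fires, +2 burnt)
Step 8: cell (2,0)='.' (+0 fires, +2 burnt)
  fire out at step 8

2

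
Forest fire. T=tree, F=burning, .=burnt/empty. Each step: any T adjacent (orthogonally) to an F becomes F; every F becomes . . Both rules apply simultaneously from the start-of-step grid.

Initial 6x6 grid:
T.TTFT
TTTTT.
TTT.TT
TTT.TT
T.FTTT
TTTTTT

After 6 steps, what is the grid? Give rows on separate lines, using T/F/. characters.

Step 1: 6 trees catch fire, 2 burn out
  T.TF.F
  TTTTF.
  TTT.TT
  TTF.TT
  T..FTT
  TTFTTT
Step 2: 8 trees catch fire, 6 burn out
  T.F...
  TTTF..
  TTF.FT
  TF..TT
  T...FT
  TF.FTT
Step 3: 8 trees catch fire, 8 burn out
  T.....
  TTF...
  TF...F
  F...FT
  T....F
  F...FT
Step 4: 5 trees catch fire, 8 burn out
  T.....
  TF....
  F.....
  .....F
  F.....
  .....F
Step 5: 1 trees catch fire, 5 burn out
  T.....
  F.....
  ......
  ......
  ......
  ......
Step 6: 1 trees catch fire, 1 burn out
  F.....
  ......
  ......
  ......
  ......
  ......

F.....
......
......
......
......
......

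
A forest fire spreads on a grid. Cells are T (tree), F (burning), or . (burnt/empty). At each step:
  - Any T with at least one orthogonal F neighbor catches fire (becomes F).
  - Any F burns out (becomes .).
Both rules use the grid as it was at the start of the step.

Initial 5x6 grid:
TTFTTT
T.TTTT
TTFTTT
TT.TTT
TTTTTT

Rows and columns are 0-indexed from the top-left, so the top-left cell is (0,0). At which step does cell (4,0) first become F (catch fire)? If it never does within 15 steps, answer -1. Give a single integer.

Step 1: cell (4,0)='T' (+5 fires, +2 burnt)
Step 2: cell (4,0)='T' (+7 fires, +5 burnt)
Step 3: cell (4,0)='T' (+8 fires, +7 burnt)
Step 4: cell (4,0)='F' (+5 fires, +8 burnt)
  -> target ignites at step 4
Step 5: cell (4,0)='.' (+1 fires, +5 burnt)
Step 6: cell (4,0)='.' (+0 fires, +1 burnt)
  fire out at step 6

4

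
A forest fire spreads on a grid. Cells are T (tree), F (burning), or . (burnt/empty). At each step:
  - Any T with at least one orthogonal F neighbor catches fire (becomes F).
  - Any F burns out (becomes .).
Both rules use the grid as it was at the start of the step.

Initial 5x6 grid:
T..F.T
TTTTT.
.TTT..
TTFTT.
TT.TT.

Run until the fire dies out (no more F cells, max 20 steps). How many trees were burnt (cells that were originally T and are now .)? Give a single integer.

Step 1: +4 fires, +2 burnt (F count now 4)
Step 2: +8 fires, +4 burnt (F count now 8)
Step 3: +3 fires, +8 burnt (F count now 3)
Step 4: +1 fires, +3 burnt (F count now 1)
Step 5: +1 fires, +1 burnt (F count now 1)
Step 6: +0 fires, +1 burnt (F count now 0)
Fire out after step 6
Initially T: 18, now '.': 29
Total burnt (originally-T cells now '.'): 17

Answer: 17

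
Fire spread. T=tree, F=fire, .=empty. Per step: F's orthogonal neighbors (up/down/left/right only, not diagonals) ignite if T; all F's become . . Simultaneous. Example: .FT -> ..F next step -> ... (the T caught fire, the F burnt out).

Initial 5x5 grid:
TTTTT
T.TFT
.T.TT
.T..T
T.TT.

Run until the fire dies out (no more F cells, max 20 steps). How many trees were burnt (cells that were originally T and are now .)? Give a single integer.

Answer: 11

Derivation:
Step 1: +4 fires, +1 burnt (F count now 4)
Step 2: +3 fires, +4 burnt (F count now 3)
Step 3: +2 fires, +3 burnt (F count now 2)
Step 4: +1 fires, +2 burnt (F count now 1)
Step 5: +1 fires, +1 burnt (F count now 1)
Step 6: +0 fires, +1 burnt (F count now 0)
Fire out after step 6
Initially T: 16, now '.': 20
Total burnt (originally-T cells now '.'): 11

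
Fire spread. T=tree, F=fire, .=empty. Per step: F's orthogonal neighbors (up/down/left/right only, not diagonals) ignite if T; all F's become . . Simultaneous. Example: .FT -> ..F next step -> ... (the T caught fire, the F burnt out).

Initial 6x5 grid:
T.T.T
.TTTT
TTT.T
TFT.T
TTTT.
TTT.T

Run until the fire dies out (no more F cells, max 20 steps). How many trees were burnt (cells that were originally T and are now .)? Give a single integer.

Answer: 20

Derivation:
Step 1: +4 fires, +1 burnt (F count now 4)
Step 2: +6 fires, +4 burnt (F count now 6)
Step 3: +4 fires, +6 burnt (F count now 4)
Step 4: +2 fires, +4 burnt (F count now 2)
Step 5: +1 fires, +2 burnt (F count now 1)
Step 6: +2 fires, +1 burnt (F count now 2)
Step 7: +1 fires, +2 burnt (F count now 1)
Step 8: +0 fires, +1 burnt (F count now 0)
Fire out after step 8
Initially T: 22, now '.': 28
Total burnt (originally-T cells now '.'): 20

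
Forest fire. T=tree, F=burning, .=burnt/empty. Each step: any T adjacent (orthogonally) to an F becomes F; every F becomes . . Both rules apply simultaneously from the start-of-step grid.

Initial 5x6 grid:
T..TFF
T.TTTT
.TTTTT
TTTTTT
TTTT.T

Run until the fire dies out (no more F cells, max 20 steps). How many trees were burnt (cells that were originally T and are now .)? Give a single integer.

Step 1: +3 fires, +2 burnt (F count now 3)
Step 2: +3 fires, +3 burnt (F count now 3)
Step 3: +4 fires, +3 burnt (F count now 4)
Step 4: +3 fires, +4 burnt (F count now 3)
Step 5: +3 fires, +3 burnt (F count now 3)
Step 6: +2 fires, +3 burnt (F count now 2)
Step 7: +2 fires, +2 burnt (F count now 2)
Step 8: +1 fires, +2 burnt (F count now 1)
Step 9: +0 fires, +1 burnt (F count now 0)
Fire out after step 9
Initially T: 23, now '.': 28
Total burnt (originally-T cells now '.'): 21

Answer: 21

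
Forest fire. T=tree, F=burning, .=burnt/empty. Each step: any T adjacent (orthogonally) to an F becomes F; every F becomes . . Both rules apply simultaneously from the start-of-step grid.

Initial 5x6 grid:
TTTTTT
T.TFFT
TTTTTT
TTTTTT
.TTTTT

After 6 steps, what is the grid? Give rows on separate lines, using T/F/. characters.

Step 1: 6 trees catch fire, 2 burn out
  TTTFFT
  T.F..F
  TTTFFT
  TTTTTT
  .TTTTT
Step 2: 6 trees catch fire, 6 burn out
  TTF..F
  T.....
  TTF..F
  TTTFFT
  .TTTTT
Step 3: 6 trees catch fire, 6 burn out
  TF....
  T.....
  TF....
  TTF..F
  .TTFFT
Step 4: 5 trees catch fire, 6 burn out
  F.....
  T.....
  F.....
  TF....
  .TF..F
Step 5: 3 trees catch fire, 5 burn out
  ......
  F.....
  ......
  F.....
  .F....
Step 6: 0 trees catch fire, 3 burn out
  ......
  ......
  ......
  ......
  ......

......
......
......
......
......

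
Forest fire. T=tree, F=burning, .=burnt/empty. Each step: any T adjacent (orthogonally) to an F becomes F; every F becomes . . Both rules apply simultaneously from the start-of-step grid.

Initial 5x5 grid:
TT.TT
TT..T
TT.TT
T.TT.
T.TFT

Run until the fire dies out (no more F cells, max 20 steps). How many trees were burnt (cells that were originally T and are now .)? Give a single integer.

Step 1: +3 fires, +1 burnt (F count now 3)
Step 2: +2 fires, +3 burnt (F count now 2)
Step 3: +1 fires, +2 burnt (F count now 1)
Step 4: +1 fires, +1 burnt (F count now 1)
Step 5: +1 fires, +1 burnt (F count now 1)
Step 6: +1 fires, +1 burnt (F count now 1)
Step 7: +0 fires, +1 burnt (F count now 0)
Fire out after step 7
Initially T: 17, now '.': 17
Total burnt (originally-T cells now '.'): 9

Answer: 9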